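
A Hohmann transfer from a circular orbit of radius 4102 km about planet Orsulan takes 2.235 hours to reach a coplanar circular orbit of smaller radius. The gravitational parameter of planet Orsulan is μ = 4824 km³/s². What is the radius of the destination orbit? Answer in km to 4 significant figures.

Transfer time t = 2.235 hours = 8046 s, and t = π√(a_t³/μ).
So a_t = (μ t²/π²)^(1/3) = (4824 × (8046)² / π²)^(1/3) = 3162.9 km.
Since a_t = (r₁ + r₂)/2, r₂ = 2a_t − r₁ = 2×3162.9 − 4102 = 2223.8 km.

r₂ = 2224 km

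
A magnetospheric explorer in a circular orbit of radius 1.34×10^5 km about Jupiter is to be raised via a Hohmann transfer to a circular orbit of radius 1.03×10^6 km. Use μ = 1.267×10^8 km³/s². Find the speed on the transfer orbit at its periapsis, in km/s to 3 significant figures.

The Hohmann ellipse has a_t = (r₁ + r₂)/2 = 5.820×10^5 km.
At periapsis, r = 1.340×10^5 km.
Vis-viva: v = √[μ(2/r − 1/a_t)] = √[1.267×10^8 × (2/1.340×10^5 − 1/5.820×10^5)] = 40.91 km/s.

v = 40.9 km/s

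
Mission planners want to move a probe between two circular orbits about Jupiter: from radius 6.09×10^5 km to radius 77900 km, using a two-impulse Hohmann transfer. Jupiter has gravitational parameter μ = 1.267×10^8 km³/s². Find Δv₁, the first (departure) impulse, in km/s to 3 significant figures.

Δv₁ = 7.55 km/s

The Hohmann ellipse has a_t = (r₁ + r₂)/2 = 3.4345×10^5 km.
On the circular orbit at r = 6.090×10^5 km, v_c = √(μ/r) = 14.4238 km/s.
Vis-viva on the transfer ellipse at r = 6.090×10^5 km gives v_t = √[μ(2/r − 1/a_t)] = 6.86937 km/s.
Δv₁ = |v_t − v_c| = |6.86937 − 14.4238| = 7.554 km/s.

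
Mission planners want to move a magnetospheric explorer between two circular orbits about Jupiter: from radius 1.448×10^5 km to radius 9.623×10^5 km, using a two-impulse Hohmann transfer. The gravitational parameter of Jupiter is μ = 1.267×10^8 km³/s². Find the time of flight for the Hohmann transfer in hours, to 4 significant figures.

t = 31.93 hours

Semi-major axis of the transfer orbit: a_t = (1.448×10^5 + 9.623×10^5)/2 = 5.5355×10^5 km.
Transfer time t = π√(a_t³/μ) = π√((5.5355×10^5)³ / 1.267×10^8) = 1.1495×10^5 s.
Converting: 1.1495×10^5 s ÷ 3600 s/hour = 31.93 hours.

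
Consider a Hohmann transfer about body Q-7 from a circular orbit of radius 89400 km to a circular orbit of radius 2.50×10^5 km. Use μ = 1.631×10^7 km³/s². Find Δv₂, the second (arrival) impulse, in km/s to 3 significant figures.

Δv₂ = 2.21 km/s

The Hohmann ellipse has a_t = (r₁ + r₂)/2 = 1.697×10^5 km.
Circular speed at r = 2.500×10^5 km: v_c = √(μ/r) = 8.0771 km/s.
Transfer-orbit speed at the same r (vis-viva, a = a_t): v_t = √[μ(2/r − 1/a_t)] = 5.8625 km/s.
Δv₂ = |v_t − v_c| = |5.8625 − 8.0771| = 2.215 km/s.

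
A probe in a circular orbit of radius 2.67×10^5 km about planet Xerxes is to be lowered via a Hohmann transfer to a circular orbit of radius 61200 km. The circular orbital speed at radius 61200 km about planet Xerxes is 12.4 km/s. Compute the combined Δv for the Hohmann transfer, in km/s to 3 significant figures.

Δv = 5.73 km/s

From the circular-orbit relation v² = μ/r at r = 61200 km: μ = v²r = (12.4)² × 61200 = 9.41011×10^6 km³/s².
The Hohmann ellipse has a_t = (r₁ + r₂)/2 = 1.641×10^5 km.
At r₁ the circular-orbit speed is v₁ = √(μ/r₁) = 5.9367 km/s.
On the transfer ellipse at r₁, v² = μ(2/r − 1/a) gives v_a = √[μ(2/r₁ − 1/a_t)] = 3.6255 km/s.
First burn Δv₁ = |v_a − v₁| = 2.311 km/s.
At r₂, v₂ = √(μ/r₂) = 12.400 km/s.
Transfer-orbit speed at r₂: v_p = √[μ(2/r₂ − 1/a_t)] = 15.817 km/s.
Second burn Δv₂ = |v₂ − v_p| = 3.417 km/s.
Total Δv = Δv₁ + Δv₂ = 5.728 km/s.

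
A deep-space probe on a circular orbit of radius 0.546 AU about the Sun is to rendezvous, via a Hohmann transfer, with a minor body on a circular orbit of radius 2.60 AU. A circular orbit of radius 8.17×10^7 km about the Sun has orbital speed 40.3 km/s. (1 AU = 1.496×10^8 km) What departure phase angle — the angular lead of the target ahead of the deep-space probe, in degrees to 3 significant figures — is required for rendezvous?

φ = 95.3°

From the circular-orbit relation v² = μ/r at r = 8.17×10^7 km: μ = v²r = (40.3)² × 8.17×10^7 = 1.32688×10^11 km³/s².
In km: r₁ = 0.546 × 1.496×10^8 = 8.16816×10^7 km; r₂ = 2.60 × 1.496×10^8 = 3.8896×10^8 km.
Transfer-ellipse semi-major axis a_t = (r₁ + r₂)/2 = (8.16816×10^7 + 3.8896×10^8)/2 = 2.353208×10^8 km.
Transfer time t = π√(a_t³/μ) = 3.11332×10^7 s.
Target angular speed ω₂ = √(μ/r₂³) = 4.74852×10^-8 rad/s.
Angle swept by the target during transfer: ω₂·t = 1.47837 rad = 84.70°.
Arrival is 180° from departure on the ellipse, so φ = 180° − 84.70° = 95.3°.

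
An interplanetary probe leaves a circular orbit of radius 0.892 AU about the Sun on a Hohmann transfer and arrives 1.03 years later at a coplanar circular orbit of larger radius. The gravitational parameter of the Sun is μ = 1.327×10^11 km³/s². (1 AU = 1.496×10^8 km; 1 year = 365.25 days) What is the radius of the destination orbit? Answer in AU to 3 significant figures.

r₂ = 2.35 AU

In km: r₁ = 0.892 × 1.496×10^8 = 1.334432×10^8 km.
Transfer time t = 1.03 years × 365.25 × 86400 s = 3.2504328×10^7 s, and t = π√(a_t³/μ).
So a_t = (μ t²/π²)^(1/3) = (1.327×10^11 × (3.2504328×10^7)² / π²)^(1/3) = 2.4219×10^8 km.
Since a_t = (r₁ + r₂)/2, r₂ = 2a_t − r₁ = 2×2.4219×10^8 − 1.334432×10^8 = 3.509368×10^8 km.
In AU: r₂ = 3.509368×10^8 / 1.496×10^8 = 2.35 AU.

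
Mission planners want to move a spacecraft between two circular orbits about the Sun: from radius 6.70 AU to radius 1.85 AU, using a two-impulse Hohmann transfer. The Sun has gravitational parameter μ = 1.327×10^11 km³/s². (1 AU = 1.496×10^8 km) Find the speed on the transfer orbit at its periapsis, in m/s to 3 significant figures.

In km: r₁ = 6.70 × 1.496×10^8 = 1.00232×10^9 km; r₂ = 1.85 × 1.496×10^8 = 2.7676×10^8 km.
The Hohmann ellipse has a_t = (r₁ + r₂)/2 = 6.3954×10^8 km.
At periapsis, r = 2.7676×10^8 km.
Vis-viva: v = √[μ(2/r − 1/a_t)] = √[1.327×10^11 × (2/2.7676×10^8 − 1/6.3954×10^8)] = 27.41 km/s.

v = 27400 m/s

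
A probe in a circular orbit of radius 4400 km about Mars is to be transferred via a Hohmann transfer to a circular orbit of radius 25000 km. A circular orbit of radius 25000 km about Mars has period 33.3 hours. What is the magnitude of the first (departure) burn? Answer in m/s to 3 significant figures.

From Kepler's third law T² = 4π²r³/μ at r = 25000 km, T = 33.3 hours = 33.3 × 3600 s = 1.1988×10^5 s: μ = 4π²r³/T² = 42922.6 km³/s².
The Hohmann ellipse has a_t = (r₁ + r₂)/2 = 14700 km.
Circular speed at r = 4400 km: v_c = √(μ/r) = 3.1233 km/s.
Transfer-orbit speed at the same r (vis-viva, a = a_t): v_t = √[μ(2/r − 1/a_t)] = 4.0731 km/s.
Δv₁ = |v_t − v_c| = |4.0731 − 3.1233| = 0.9498 km/s.

Δv₁ = 950 m/s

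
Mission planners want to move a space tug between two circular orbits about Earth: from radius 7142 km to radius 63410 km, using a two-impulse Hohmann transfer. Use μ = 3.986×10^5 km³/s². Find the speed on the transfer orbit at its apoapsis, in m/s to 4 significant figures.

Semi-major axis of the transfer orbit: a_t = (7142 + 63410)/2 = 35276 km.
The apoapsis of the transfer ellipse is at r = 63410 km.
Applying v² = μ(2/r − 1/a_t): v = 1.128 km/s.

v = 1128 m/s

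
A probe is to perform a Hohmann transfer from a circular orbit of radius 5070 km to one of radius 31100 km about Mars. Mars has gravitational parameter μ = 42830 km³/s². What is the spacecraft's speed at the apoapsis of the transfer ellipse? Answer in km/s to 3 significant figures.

Semi-major axis of the transfer orbit: a_t = (5070 + 31100)/2 = 18085 km.
At apoapsis, r = 31100 km.
Applying v² = μ(2/r − 1/a_t): v = 0.6214 km/s.

v = 0.621 km/s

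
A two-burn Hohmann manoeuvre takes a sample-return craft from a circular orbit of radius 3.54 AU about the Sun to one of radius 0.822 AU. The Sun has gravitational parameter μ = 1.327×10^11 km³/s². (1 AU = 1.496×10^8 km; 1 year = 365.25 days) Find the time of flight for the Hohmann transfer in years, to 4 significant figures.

In km: r₁ = 3.54 × 1.496×10^8 = 5.29584×10^8 km; r₂ = 0.822 × 1.496×10^8 = 1.229712×10^8 km.
Transfer-ellipse semi-major axis a_t = (r₁ + r₂)/2 = (5.29584×10^8 + 1.229712×10^8)/2 = 3.262776×10^8 km.
Half the transfer-orbit period gives t = π√(a_t³/μ) = 5.083×10^7 s.
Converting: 5.083×10^7 s ÷ 3.15576×10^7 s/year (365.25 × 86400) = 1.611 years.

t = 1.611 years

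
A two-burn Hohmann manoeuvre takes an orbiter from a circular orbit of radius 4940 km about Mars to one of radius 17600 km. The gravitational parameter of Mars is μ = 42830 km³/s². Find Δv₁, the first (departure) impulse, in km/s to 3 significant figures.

Transfer-ellipse semi-major axis a_t = (r₁ + r₂)/2 = (4940 + 17600)/2 = 11270 km.
On the circular orbit at r = 4940 km, v_c = √(μ/r) = 2.9445 km/s.
Vis-viva on the transfer ellipse at r = 4940 km gives v_t = √[μ(2/r − 1/a_t)] = 3.6796 km/s.
Δv₁ = |v_t − v_c| = |3.6796 − 2.9445| = 0.7351 km/s.

Δv₁ = 0.735 km/s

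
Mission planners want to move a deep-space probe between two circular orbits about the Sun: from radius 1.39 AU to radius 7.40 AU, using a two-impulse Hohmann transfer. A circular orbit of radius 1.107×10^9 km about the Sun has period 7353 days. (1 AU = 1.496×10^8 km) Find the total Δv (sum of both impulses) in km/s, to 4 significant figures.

From Kepler's third law T² = 4π²r³/μ at r = 1.107×10^9 km, T = 7353 days = 7353 × 86400 s = 6.352992×10^8 s: μ = 4π²r³/T² = 1.32692×10^11 km³/s².
In km: r₁ = 1.39 × 1.496×10^8 = 2.07944×10^8 km; r₂ = 7.40 × 1.496×10^8 = 1.10704×10^9 km.
Semi-major axis of the transfer orbit: a_t = (2.07944×10^8 + 1.10704×10^9)/2 = 6.57492×10^8 km.
Circular speed at r₁: v₁ = √(μ/r₁) = √(1.32692×10^11/2.07944×10^8) = 25.261 km/s.
On the transfer ellipse at r₁, vis-viva equation gives v_p = √[μ(2/r₁ − 1/a_t)] = 32.778 km/s.
First burn Δv₁ = |v_p − v₁| = 7.517 km/s.
Circular speed at r₂: v₂ = √(μ/r₂) = 10.948 km/s.
Transfer-orbit speed at r₂: v_a = √[μ(2/r₂ − 1/a_t)] = 6.1570 km/s.
Second burn Δv₂ = |v₂ − v_a| = 4.791 km/s.
Δv = Δv₁ + Δv₂ = 7.517 + 4.791 = 12.31 km/s.

Δv = 12.31 km/s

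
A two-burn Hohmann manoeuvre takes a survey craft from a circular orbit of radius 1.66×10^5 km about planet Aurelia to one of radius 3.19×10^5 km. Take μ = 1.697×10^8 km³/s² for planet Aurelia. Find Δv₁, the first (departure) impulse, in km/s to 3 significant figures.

Transfer-ellipse semi-major axis a_t = (r₁ + r₂)/2 = (1.660×10^5 + 3.190×10^5)/2 = 2.425×10^5 km.
Circular speed at r = 1.660×10^5 km: v_c = √(μ/r) = 31.973 km/s.
Transfer-orbit speed at the same r (vis-viva, a = a_t): v_t = √[μ(2/r − 1/a_t)] = 36.671 km/s.
Δv₁ = |v_t − v_c| = |36.671 − 31.973| = 4.698 km/s.

Δv₁ = 4.70 km/s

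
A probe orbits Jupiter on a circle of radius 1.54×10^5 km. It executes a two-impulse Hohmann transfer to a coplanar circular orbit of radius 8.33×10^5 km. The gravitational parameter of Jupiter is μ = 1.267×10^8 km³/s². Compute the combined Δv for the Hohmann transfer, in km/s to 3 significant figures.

The Hohmann ellipse has a_t = (r₁ + r₂)/2 = 4.935×10^5 km.
Circular speed at r₁: v₁ = √(μ/r₁) = √(1.267×10^8/1.540×10^5) = 28.6832 km/s.
On the transfer ellipse at r₁, vis-viva gives v_p = √[μ(2/r₁ − 1/a_t)] = 37.2655 km/s.
First burn Δv₁ = |v_p − v₁| = 8.5823 km/s.
At r₂, v₂ = √(μ/r₂) = 12.3329 km/s.
Transfer-orbit speed at r₂: v_a = √[μ(2/r₂ − 1/a_t)] = 6.88942 km/s.
Second burn Δv₂ = |v₂ − v_a| = 5.4435 km/s.
Δv = Δv₁ + Δv₂ = 8.5823 + 5.4435 = 14.03 km/s.

Δv = 14.0 km/s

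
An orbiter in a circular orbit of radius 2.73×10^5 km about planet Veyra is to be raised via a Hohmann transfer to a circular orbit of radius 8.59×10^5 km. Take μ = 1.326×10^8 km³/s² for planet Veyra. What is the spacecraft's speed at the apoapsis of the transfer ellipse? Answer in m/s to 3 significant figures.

Transfer-ellipse semi-major axis a_t = (r₁ + r₂)/2 = (2.730×10^5 + 8.590×10^5)/2 = 5.660×10^5 km.
At apoapsis, r = 8.590×10^5 km.
Applying v² = μ(2/r − 1/a_t): v = 8.629 km/s.

v = 8630 m/s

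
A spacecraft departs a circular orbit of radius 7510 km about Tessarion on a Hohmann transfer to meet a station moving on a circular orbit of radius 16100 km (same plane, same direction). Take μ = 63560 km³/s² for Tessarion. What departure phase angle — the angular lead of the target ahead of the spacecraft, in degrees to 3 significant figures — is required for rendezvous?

Transfer-ellipse semi-major axis a_t = (r₁ + r₂)/2 = (7510 + 16100)/2 = 11805 km.
The half-period of the transfer ellipse is t = π√(a_t³/μ) = 15980 s.
The target's mean motion on its circular orbit is ω₂ = √(μ/r₂³) = 1.234×10^-4 rad/s.
Angle swept by the target during transfer: ω₂·t = 1.972 rad = 113.0°.
The spacecraft traverses 180° on the transfer ellipse, so the target must lead by 180° − 113.0° = 67.0°.

φ = 67.0°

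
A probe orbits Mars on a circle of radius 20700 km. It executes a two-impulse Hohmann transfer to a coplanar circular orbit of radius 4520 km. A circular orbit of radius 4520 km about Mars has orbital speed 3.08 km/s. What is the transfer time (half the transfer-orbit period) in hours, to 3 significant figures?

From the circular-orbit relation v² = μ/r at r = 4520 km: μ = v²r = (3.08)² × 4520 = 42878.5 km³/s².
The Hohmann ellipse has a_t = (r₁ + r₂)/2 = 12610 km.
Transfer time t = π√(a_t³/μ) = π√((12610)³ / 42878.5) = 21480 s.
Converting: 21480 s ÷ 3600 s/hour = 5.97 hours.

t = 5.97 hours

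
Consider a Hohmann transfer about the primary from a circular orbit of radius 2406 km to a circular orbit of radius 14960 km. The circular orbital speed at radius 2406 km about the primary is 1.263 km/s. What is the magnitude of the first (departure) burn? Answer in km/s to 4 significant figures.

From the circular-orbit relation v² = μ/r at r = 2406 km: μ = v²r = (1.263)² × 2406 = 3837.98 km³/s².
The Hohmann ellipse has a_t = (r₁ + r₂)/2 = 8683 km.
Circular speed at r = 2406 km: v_c = √(μ/r) = 1.2630 km/s.
Vis-viva on the transfer ellipse at r = 2406 km gives v_t = √[μ(2/r − 1/a_t)] = 1.6578 km/s.
Δv₁ = |v_t − v_c| = |1.6578 − 1.2630| = 0.3948 km/s.

Δv₁ = 0.3948 km/s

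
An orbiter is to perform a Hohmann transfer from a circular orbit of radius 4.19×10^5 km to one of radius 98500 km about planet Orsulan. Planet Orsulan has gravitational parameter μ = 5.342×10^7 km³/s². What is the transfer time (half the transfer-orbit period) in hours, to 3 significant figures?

t = 15.7 hours

Transfer-ellipse semi-major axis a_t = (r₁ + r₂)/2 = (4.190×10^5 + 98500)/2 = 2.5875×10^5 km.
Half the transfer-orbit period gives t = π√(a_t³/μ) = 56570 s.
Converting: 56570 s ÷ 3600 s/hour = 15.7 hours.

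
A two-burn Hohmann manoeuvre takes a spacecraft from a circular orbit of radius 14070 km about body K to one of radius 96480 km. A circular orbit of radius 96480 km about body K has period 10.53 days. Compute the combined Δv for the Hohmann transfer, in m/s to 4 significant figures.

From Kepler's third law T² = 4π²r³/μ at r = 96480 km, T = 10.53 days = 10.53 × 86400 s = 9.09792×10^5 s: μ = 4π²r³/T² = 42833.9 km³/s².
Transfer-ellipse semi-major axis a_t = (r₁ + r₂)/2 = (14070 + 96480)/2 = 55275 km.
At r₁ the circular-orbit speed is v₁ = √(μ/r₁) = 1.7448 km/s.
On the transfer ellipse at r₁, vis-viva equation gives v_p = √[μ(2/r₁ − 1/a_t)] = 2.3052 km/s.
First burn Δv₁ = |v_p − v₁| = 0.5604 km/s.
Circular speed at r₂: v₂ = √(μ/r₂) = 0.6663 km/s.
Transfer-orbit speed at r₂: v_a = √[μ(2/r₂ − 1/a_t)] = 0.3362 km/s.
Second burn Δv₂ = |v₂ − v_a| = 0.3301 km/s.
Δv = Δv₁ + Δv₂ = 0.5604 + 0.3301 = 0.8905 km/s.

Δv = 890.5 m/s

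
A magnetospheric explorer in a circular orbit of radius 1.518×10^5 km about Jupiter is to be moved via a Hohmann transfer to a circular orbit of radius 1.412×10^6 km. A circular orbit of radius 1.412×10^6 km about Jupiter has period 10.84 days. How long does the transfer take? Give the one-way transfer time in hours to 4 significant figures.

t = 53.60 hours

From Kepler's third law T² = 4π²r³/μ at r = 1.412×10^6 km, T = 10.84 days = 10.84 × 86400 s = 9.36576×10^5 s: μ = 4π²r³/T² = 1.26700×10^8 km³/s².
The Hohmann ellipse has a_t = (r₁ + r₂)/2 = 7.819×10^5 km.
By Kepler's third law the transfer-orbit period is T = 2π√(a_t³/μ), so t = T/2 = 1.9297×10^5 s.
Converting: 1.9297×10^5 s ÷ 3600 s/hour = 53.60 hours.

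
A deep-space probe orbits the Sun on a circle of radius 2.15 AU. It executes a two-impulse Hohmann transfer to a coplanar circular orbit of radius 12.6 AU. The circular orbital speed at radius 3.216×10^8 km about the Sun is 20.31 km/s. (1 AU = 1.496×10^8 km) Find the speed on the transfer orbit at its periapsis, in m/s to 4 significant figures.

From the circular-orbit relation v² = μ/r at r = 3.216×10^8 km: μ = v²r = (20.31)² × 3.216×10^8 = 1.32659×10^11 km³/s².
In km: r₁ = 2.15 × 1.496×10^8 = 3.2164×10^8 km; r₂ = 12.6 × 1.496×10^8 = 1.88496×10^9 km.
The Hohmann ellipse has a_t = (r₁ + r₂)/2 = 1.1033×10^9 km.
The periapsis of the transfer ellipse is at r = 3.2164×10^8 km.
Vis-viva: v = √[μ(2/r − 1/a_t)] = √[1.32659×10^11 × (2/3.2164×10^8 − 1/1.1033×10^9)] = 26.55 km/s.

v = 26550 m/s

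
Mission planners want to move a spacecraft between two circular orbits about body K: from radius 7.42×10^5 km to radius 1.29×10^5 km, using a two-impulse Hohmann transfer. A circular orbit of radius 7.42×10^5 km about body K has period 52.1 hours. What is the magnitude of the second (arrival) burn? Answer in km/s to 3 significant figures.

From Kepler's third law T² = 4π²r³/μ at r = 7.42×10^5 km, T = 52.1 hours = 52.1 × 3600 s = 1.8756×10^5 s: μ = 4π²r³/T² = 4.58449×10^8 km³/s².
Semi-major axis of the transfer orbit: a_t = (7.420×10^5 + 1.290×10^5)/2 = 4.355×10^5 km.
On the circular orbit at r = 1.290×10^5 km, v_c = √(μ/r) = 59.61 km/s.
Transfer-orbit speed at the same r (vis-viva, a = a_t): v_t = √[μ(2/r − 1/a_t)] = 77.81 km/s.
Δv₂ = |v_t − v_c| = |77.81 − 59.61| = 18.20 km/s.

Δv₂ = 18.2 km/s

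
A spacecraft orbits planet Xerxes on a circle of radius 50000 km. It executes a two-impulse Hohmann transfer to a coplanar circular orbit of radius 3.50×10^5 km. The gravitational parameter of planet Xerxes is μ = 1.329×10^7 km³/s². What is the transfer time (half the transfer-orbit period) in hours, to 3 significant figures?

t = 21.4 hours

Semi-major axis of the transfer orbit: a_t = (50000 + 3.500×10^5)/2 = 2.000×10^5 km.
Transfer time t = π√(a_t³/μ) = π√((2.000×10^5)³ / 1.329×10^7) = 77080 s.
Converting: 77080 s ÷ 3600 s/hour = 21.4 hours.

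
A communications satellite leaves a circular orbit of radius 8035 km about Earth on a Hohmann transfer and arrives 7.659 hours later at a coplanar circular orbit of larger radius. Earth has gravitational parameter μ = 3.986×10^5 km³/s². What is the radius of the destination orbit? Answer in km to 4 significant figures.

Transfer time t = 7.659 hours = 27572.4 s, and t = π√(a_t³/μ).
So a_t = (μ t²/π²)^(1/3) = (3.986×10^5 × (27572.4)² / π²)^(1/3) = 31313 km.
Since a_t = (r₁ + r₂)/2, r₂ = 2a_t − r₁ = 2×31313 − 8035 = 54591 km.

r₂ = 54590 km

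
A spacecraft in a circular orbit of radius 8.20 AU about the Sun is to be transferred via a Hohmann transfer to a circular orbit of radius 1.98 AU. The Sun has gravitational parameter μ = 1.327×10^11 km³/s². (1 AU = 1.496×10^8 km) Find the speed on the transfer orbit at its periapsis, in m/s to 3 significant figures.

v = 26900 m/s

In km: r₁ = 8.20 × 1.496×10^8 = 1.22672×10^9 km; r₂ = 1.98 × 1.496×10^8 = 2.96208×10^8 km.
Semi-major axis of the transfer orbit: a_t = (1.22672×10^9 + 2.96208×10^8)/2 = 7.61464×10^8 km.
At periapsis, r = 2.96208×10^8 km.
From the vis-viva equation, v = √[μ(2/r − 1/a_t)] = 26.86 km/s.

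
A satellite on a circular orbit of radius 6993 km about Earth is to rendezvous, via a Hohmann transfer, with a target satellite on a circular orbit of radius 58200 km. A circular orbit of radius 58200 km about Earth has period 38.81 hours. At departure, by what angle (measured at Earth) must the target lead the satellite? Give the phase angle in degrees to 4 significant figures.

From Kepler's third law T² = 4π²r³/μ at r = 58200 km, T = 38.81 hours = 38.81 × 3600 s = 1.39716×10^5 s: μ = 4π²r³/T² = 3.98691×10^5 km³/s².
Semi-major axis of the transfer orbit: a_t = (6993 + 58200)/2 = 32596.5 km.
Transfer time t = π√(a_t³/μ) = 29281 s.
Target angular speed ω₂ = √(μ/r₂³) = 4.4971×10^-5 rad/s.
Angle swept by the target during transfer: ω₂·t = 1.3168 rad = 75.447°.
Arrival is 180° from departure on the ellipse, so φ = 180° − 75.447° = 104.6°.

φ = 104.6°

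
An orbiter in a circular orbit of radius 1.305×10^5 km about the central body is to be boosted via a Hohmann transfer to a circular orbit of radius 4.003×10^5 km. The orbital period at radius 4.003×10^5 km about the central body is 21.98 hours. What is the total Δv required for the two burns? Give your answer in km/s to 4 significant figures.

Δv = 22.20 km/s

From Kepler's third law T² = 4π²r³/μ at r = 4.003×10^5 km, T = 21.98 hours = 21.98 × 3600 s = 79128 s: μ = 4π²r³/T² = 4.04442×10^8 km³/s².
Semi-major axis of the transfer orbit: a_t = (1.305×10^5 + 4.003×10^5)/2 = 2.654×10^5 km.
At r₁ the circular-orbit speed is v₁ = √(μ/r₁) = 55.67 km/s.
Transfer-orbit speed at r₁ (v² = μ(2/r − 1/a)): v_p = √[μ(2/r₁ − 1/a_t)] = 68.37 km/s.
First burn Δv₁ = |v_p − v₁| = 12.70 km/s.
At r₂, v₂ = √(μ/r₂) = 31.786 km/s.
Transfer-orbit speed at r₂: v_a = √[μ(2/r₂ − 1/a_t)] = 22.289 km/s.
Second burn Δv₂ = |v₂ − v_a| = 9.497 km/s.
Δv = Δv₁ + Δv₂ = 12.70 + 9.497 = 22.20 km/s.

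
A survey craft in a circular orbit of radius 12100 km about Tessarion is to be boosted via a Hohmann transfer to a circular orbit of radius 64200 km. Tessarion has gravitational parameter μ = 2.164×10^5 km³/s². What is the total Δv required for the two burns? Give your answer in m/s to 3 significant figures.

Δv = 2060 m/s

The Hohmann ellipse has a_t = (r₁ + r₂)/2 = 38150 km.
Circular speed at r₁: v₁ = √(μ/r₁) = √(2.164×10^5/12100) = 4.229 km/s.
Transfer-orbit speed at r₁ (vis-viva equation): v_p = √[μ(2/r₁ − 1/a_t)] = 5.486 km/s.
First burn Δv₁ = |v_p − v₁| = 1.257 km/s.
Circular speed at r₂: v₂ = √(μ/r₂) = 1.836 km/s.
Transfer-orbit speed at r₂: v_a = √[μ(2/r₂ − 1/a_t)] = 1.034 km/s.
Second burn Δv₂ = |v₂ − v_a| = 0.8020 km/s.
Δv = Δv₁ + Δv₂ = 1.257 + 0.8020 = 2.059 km/s.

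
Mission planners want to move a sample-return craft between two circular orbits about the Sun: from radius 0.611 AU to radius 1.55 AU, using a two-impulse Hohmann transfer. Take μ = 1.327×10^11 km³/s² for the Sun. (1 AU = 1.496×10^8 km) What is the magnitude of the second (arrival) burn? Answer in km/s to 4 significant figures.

Δv₂ = 5.933 km/s

In km: r₁ = 0.611 × 1.496×10^8 = 9.14056×10^7 km; r₂ = 1.55 × 1.496×10^8 = 2.3188×10^8 km.
Transfer-ellipse semi-major axis a_t = (r₁ + r₂)/2 = (9.14056×10^7 + 2.3188×10^8)/2 = 1.616428×10^8 km.
Circular speed at r = 2.3188×10^8 km: v_c = √(μ/r) = 23.922 km/s.
Vis-viva on the transfer ellipse at r = 2.3188×10^8 km gives v_t = √[μ(2/r − 1/a_t)] = 17.989 km/s.
Δv₂ = |v_t − v_c| = |17.989 − 23.922| = 5.933 km/s.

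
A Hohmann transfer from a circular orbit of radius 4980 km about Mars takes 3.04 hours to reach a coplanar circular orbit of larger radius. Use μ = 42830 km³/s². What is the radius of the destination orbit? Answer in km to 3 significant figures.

r₂ = 11100 km

Transfer time t = 3.04 hours = 10944 s, and t = π√(a_t³/μ).
So a_t = (μ t²/π²)^(1/3) = (42830 × (10944)² / π²)^(1/3) = 8040.2 km.
Since a_t = (r₁ + r₂)/2, r₂ = 2a_t − r₁ = 2×8040.2 − 4980 = 11100.4 km.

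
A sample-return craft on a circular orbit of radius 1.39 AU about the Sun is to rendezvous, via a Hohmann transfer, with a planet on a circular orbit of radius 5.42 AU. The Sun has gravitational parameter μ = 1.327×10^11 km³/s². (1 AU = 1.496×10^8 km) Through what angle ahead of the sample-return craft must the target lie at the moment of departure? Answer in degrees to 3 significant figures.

φ = 90.4°

In km: r₁ = 1.39 × 1.496×10^8 = 2.07944×10^8 km; r₂ = 5.42 × 1.496×10^8 = 8.10832×10^8 km.
The Hohmann ellipse has a_t = (r₁ + r₂)/2 = 5.09388×10^8 km.
The half-period of the transfer ellipse is t = π√(a_t³/μ) = 9.91488×10^7 s.
Target angular speed ω₂ = √(μ/r₂³) = 1.57775×10^-8 rad/s.
Angle swept by the target during transfer: ω₂·t = 1.5643 rad = 89.63°.
The sample-return craft traverses 180° on the transfer ellipse, so the target must lead by 180° − 89.63° = 90.4°.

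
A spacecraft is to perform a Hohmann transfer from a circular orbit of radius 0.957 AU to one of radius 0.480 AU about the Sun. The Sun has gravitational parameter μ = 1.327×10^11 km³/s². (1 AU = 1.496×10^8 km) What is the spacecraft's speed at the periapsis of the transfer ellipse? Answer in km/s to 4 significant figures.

v = 49.61 km/s

In km: r₁ = 0.957 × 1.496×10^8 = 1.431672×10^8 km; r₂ = 0.480 × 1.496×10^8 = 7.1808×10^7 km.
Semi-major axis of the transfer orbit: a_t = (1.431672×10^8 + 7.1808×10^7)/2 = 1.074876×10^8 km.
The periapsis of the transfer ellipse is at r = 7.1808×10^7 km.
From the vis-viva equation, v = √[μ(2/r − 1/a_t)] = 49.61 km/s.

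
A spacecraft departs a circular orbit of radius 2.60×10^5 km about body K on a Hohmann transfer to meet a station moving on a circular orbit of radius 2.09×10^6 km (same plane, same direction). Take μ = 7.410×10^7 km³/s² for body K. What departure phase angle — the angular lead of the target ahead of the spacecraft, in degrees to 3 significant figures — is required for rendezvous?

φ = 104°

Transfer-ellipse semi-major axis a_t = (r₁ + r₂)/2 = (2.600×10^5 + 2.090×10^6)/2 = 1.175×10^6 km.
Transfer time t = π√(a_t³/μ) = 4.6483×10^5 s.
The target's mean motion on its circular orbit is ω₂ = √(μ/r₂³) = 2.8490×10^-6 rad/s.
Angle swept by the target during transfer: ω₂·t = 1.3243 rad = 75.88°.
The spacecraft traverses 180° on the transfer ellipse, so the target must lead by 180° − 75.88° = 104°.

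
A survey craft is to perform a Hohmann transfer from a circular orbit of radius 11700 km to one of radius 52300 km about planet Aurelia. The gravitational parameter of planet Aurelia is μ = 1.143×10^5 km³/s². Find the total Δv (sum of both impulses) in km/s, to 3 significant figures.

Semi-major axis of the transfer orbit: a_t = (11700 + 52300)/2 = 32000 km.
Circular speed at r₁: v₁ = √(μ/r₁) = √(1.143×10^5/11700) = 3.1256 km/s.
Transfer-orbit speed at r₁ (vis-viva equation): v_p = √[μ(2/r₁ − 1/a_t)] = 3.9958 km/s.
First burn Δv₁ = |v_p − v₁| = 0.8702 km/s.
Circular speed at r₂: v₂ = √(μ/r₂) = 1.4783 km/s.
Transfer-orbit speed at r₂: v_a = √[μ(2/r₂ − 1/a_t)] = 0.89390 km/s.
Second burn Δv₂ = |v₂ − v_a| = 0.5844 km/s.
Δv = Δv₁ + Δv₂ = 0.8702 + 0.5844 = 1.455 km/s.

Δv = 1.45 km/s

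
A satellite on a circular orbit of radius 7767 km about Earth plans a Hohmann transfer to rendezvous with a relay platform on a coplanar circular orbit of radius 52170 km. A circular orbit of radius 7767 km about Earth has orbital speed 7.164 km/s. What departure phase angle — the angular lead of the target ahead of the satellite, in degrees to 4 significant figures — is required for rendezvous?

From the circular-orbit relation v² = μ/r at r = 7767 km: μ = v²r = (7.164)² × 7767 = 3.98625×10^5 km³/s².
Semi-major axis of the transfer orbit: a_t = (7767 + 52170)/2 = 29968.5 km.
The half-period of the transfer ellipse is t = π√(a_t³/μ) = 25815 s.
The target's mean motion on its circular orbit is ω₂ = √(μ/r₂³) = 5.2985×10^-5 rad/s.
Angle swept by the target during transfer: ω₂·t = 1.3678 rad = 78.37°.
Arrival is 180° from departure on the ellipse, so φ = 180° − 78.37° = 101.6°.

φ = 101.6°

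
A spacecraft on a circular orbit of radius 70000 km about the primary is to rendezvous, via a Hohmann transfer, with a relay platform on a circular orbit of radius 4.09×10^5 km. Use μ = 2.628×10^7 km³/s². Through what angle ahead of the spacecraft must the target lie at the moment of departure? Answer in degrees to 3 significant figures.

Transfer-ellipse semi-major axis a_t = (r₁ + r₂)/2 = (70000 + 4.090×10^5)/2 = 2.395×10^5 km.
The half-period of the transfer ellipse is t = π√(a_t³/μ) = 71828.3 s.
Target angular speed ω₂ = √(μ/r₂³) = 1.95987×10^-5 rad/s.
Angle swept by the target during transfer: ω₂·t = 1.4077 rad = 80.66°.
The spacecraft traverses 180° on the transfer ellipse, so the target must lead by 180° − 80.66° = 99.3°.

φ = 99.3°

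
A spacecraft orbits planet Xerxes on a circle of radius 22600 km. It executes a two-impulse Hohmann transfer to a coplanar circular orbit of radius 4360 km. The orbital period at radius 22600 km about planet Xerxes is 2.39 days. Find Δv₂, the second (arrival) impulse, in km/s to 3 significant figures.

From Kepler's third law T² = 4π²r³/μ at r = 22600 km, T = 2.39 days = 2.39 × 86400 s = 2.06496×10^5 s: μ = 4π²r³/T² = 10687.1 km³/s².
The Hohmann ellipse has a_t = (r₁ + r₂)/2 = 13480 km.
On the circular orbit at r = 4360 km, v_c = √(μ/r) = 1.5656 km/s.
Vis-viva on the transfer ellipse at r = 4360 km gives v_t = √[μ(2/r − 1/a_t)] = 2.0272 km/s.
Δv₂ = |v_t − v_c| = |2.0272 − 1.5656| = 0.4616 km/s.

Δv₂ = 0.462 km/s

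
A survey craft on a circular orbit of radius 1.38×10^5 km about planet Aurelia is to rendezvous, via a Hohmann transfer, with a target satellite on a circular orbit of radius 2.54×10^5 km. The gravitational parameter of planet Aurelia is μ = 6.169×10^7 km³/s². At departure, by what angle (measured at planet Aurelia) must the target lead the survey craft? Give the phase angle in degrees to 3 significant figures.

φ = 58.0°

Transfer-ellipse semi-major axis a_t = (r₁ + r₂)/2 = (1.380×10^5 + 2.540×10^5)/2 = 1.960×10^5 km.
Transfer time t = π√(a_t³/μ) = 34710 s.
The target's mean motion on its circular orbit is ω₂ = √(μ/r₂³) = 6.136×10^-5 rad/s.
Angle swept by the target during transfer: ω₂·t = 2.130 rad = 122.0°.
The survey craft traverses 180° on the transfer ellipse, so the target must lead by 180° − 122.0° = 58.0°.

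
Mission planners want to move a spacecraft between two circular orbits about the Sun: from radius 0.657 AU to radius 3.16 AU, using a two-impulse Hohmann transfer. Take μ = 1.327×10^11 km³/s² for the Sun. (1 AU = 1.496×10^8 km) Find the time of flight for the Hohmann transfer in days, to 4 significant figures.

t = 481.5 days

In km: r₁ = 0.657 × 1.496×10^8 = 9.82872×10^7 km; r₂ = 3.16 × 1.496×10^8 = 4.72736×10^8 km.
Transfer-ellipse semi-major axis a_t = (r₁ + r₂)/2 = (9.82872×10^7 + 4.72736×10^8)/2 = 2.855116×10^8 km.
Transfer time t = π√(a_t³/μ) = π√((2.855116×10^8)³ / 1.327×10^11) = 4.1605×10^7 s.
Converting: 4.1605×10^7 s ÷ 86400 s/day = 481.5 days.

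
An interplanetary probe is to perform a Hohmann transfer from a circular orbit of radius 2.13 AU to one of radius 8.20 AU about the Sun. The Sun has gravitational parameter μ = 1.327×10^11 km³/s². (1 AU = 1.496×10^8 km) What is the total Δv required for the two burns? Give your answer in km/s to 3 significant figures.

In km: r₁ = 2.13 × 1.496×10^8 = 3.18648×10^8 km; r₂ = 8.20 × 1.496×10^8 = 1.22672×10^9 km.
Transfer-ellipse semi-major axis a_t = (r₁ + r₂)/2 = (3.18648×10^8 + 1.22672×10^9)/2 = 7.72684×10^8 km.
Circular speed at r₁: v₁ = √(μ/r₁) = √(1.327×10^11/3.18648×10^8) = 20.407 km/s.
On the transfer ellipse at r₁, vis-viva gives v_p = √[μ(2/r₁ − 1/a_t)] = 25.713 km/s.
First burn Δv₁ = |v_p − v₁| = 5.306 km/s.
At r₂, v₂ = √(μ/r₂) = 10.401 km/s.
Transfer-orbit speed at r₂: v_a = √[μ(2/r₂ − 1/a_t)] = 6.6791 km/s.
Second burn Δv₂ = |v₂ − v_a| = 3.722 km/s.
Total Δv = Δv₁ + Δv₂ = 9.028 km/s.

Δv = 9.03 km/s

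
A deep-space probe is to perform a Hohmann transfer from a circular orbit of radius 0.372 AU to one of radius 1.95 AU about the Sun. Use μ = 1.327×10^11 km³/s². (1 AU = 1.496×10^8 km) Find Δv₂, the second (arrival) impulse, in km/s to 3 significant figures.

Δv₂ = 9.26 km/s

In km: r₁ = 0.372 × 1.496×10^8 = 5.56512×10^7 km; r₂ = 1.95 × 1.496×10^8 = 2.9172×10^8 km.
Semi-major axis of the transfer orbit: a_t = (5.56512×10^7 + 2.9172×10^8)/2 = 1.736856×10^8 km.
On the circular orbit at r = 2.9172×10^8 km, v_c = √(μ/r) = 21.328 km/s.
Transfer-orbit speed at the same r (vis-viva, a = a_t): v_t = √[μ(2/r − 1/a_t)] = 12.073 km/s.
Δv₂ = |v_t − v_c| = |12.073 − 21.328| = 9.255 km/s.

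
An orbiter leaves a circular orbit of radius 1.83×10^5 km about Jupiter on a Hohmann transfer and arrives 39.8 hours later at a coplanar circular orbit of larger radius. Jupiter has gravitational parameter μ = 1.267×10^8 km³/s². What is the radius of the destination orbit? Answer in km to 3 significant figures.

r₂ = 1.10×10^6 km

Transfer time t = 39.8 hours = 1.4328×10^5 s, and t = π√(a_t³/μ).
So a_t = (μ t²/π²)^(1/3) = (1.267×10^8 × (1.4328×10^5)² / π²)^(1/3) = 6.4113×10^5 km.
Since a_t = (r₁ + r₂)/2, r₂ = 2a_t − r₁ = 2×6.4113×10^5 − 1.830×10^5 = 1.09926×10^6 km.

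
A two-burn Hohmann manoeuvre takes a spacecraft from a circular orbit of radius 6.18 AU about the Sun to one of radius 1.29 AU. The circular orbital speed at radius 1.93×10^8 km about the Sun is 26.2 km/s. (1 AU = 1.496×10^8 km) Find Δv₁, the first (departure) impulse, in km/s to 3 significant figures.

From the circular-orbit relation v² = μ/r at r = 1.93×10^8 km: μ = v²r = (26.2)² × 1.93×10^8 = 1.32483×10^11 km³/s².
In km: r₁ = 6.18 × 1.496×10^8 = 9.24528×10^8 km; r₂ = 1.29 × 1.496×10^8 = 1.92984×10^8 km.
Transfer-ellipse semi-major axis a_t = (r₁ + r₂)/2 = (9.24528×10^8 + 1.92984×10^8)/2 = 5.58756×10^8 km.
Circular speed at r = 9.24528×10^8 km: v_c = √(μ/r) = 11.971 km/s.
Transfer-orbit speed at the same r (vis-viva, a = a_t): v_t = √[μ(2/r − 1/a_t)] = 7.0351 km/s.
Δv₁ = |v_t − v_c| = |7.0351 − 11.971| = 4.936 km/s.

Δv₁ = 4.94 km/s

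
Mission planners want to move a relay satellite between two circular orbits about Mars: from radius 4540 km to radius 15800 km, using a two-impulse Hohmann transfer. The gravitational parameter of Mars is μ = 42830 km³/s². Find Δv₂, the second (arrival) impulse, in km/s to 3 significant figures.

Δv₂ = 0.546 km/s

Semi-major axis of the transfer orbit: a_t = (4540 + 15800)/2 = 10170 km.
On the circular orbit at r = 15800 km, v_c = √(μ/r) = 1.64644 km/s.
Transfer-orbit speed at the same r (vis-viva, a = a_t): v_t = √[μ(2/r − 1/a_t)] = 1.10005 km/s.
Δv₂ = |v_t − v_c| = |1.10005 − 1.64644| = 0.5464 km/s.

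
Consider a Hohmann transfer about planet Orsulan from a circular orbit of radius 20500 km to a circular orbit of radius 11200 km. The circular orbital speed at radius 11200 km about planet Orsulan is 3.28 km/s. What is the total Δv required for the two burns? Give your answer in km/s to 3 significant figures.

Δv = 0.837 km/s

From the circular-orbit relation v² = μ/r at r = 11200 km: μ = v²r = (3.28)² × 11200 = 1.20494×10^5 km³/s².
Transfer-ellipse semi-major axis a_t = (r₁ + r₂)/2 = (20500 + 11200)/2 = 15850 km.
At r₁ the circular-orbit speed is v₁ = √(μ/r₁) = 2.42441 km/s.
On the transfer ellipse at r₁, vis-viva equation gives v_a = √[μ(2/r₁ − 1/a_t)] = 2.03798 km/s.
First burn Δv₁ = |v_a − v₁| = 0.38643 km/s.
At r₂, v₂ = √(μ/r₂) = 3.28000 km/s.
Transfer-orbit speed at r₂: v_p = √[μ(2/r₂ − 1/a_t)] = 3.73023 km/s.
Second burn Δv₂ = |v₂ − v_p| = 0.45023 km/s.
Total Δv = Δv₁ + Δv₂ = 0.8367 km/s.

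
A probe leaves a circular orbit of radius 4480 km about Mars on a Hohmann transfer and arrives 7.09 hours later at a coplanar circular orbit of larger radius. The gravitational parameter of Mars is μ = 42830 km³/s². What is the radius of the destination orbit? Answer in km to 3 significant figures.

r₂ = 23800 km

Transfer time t = 7.09 hours = 25524 s, and t = π√(a_t³/μ).
So a_t = (μ t²/π²)^(1/3) = (42830 × (25524)² / π²)^(1/3) = 14140 km.
Since a_t = (r₁ + r₂)/2, r₂ = 2a_t − r₁ = 2×14140 − 4480 = 23800 km.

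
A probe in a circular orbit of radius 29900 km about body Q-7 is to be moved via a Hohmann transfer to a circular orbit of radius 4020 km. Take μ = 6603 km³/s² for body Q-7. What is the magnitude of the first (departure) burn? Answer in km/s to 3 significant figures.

Semi-major axis of the transfer orbit: a_t = (29900 + 4020)/2 = 16960 km.
On the circular orbit at r = 29900 km, v_c = √(μ/r) = 0.4699 km/s.
Transfer-orbit speed at the same r (vis-viva, a = a_t): v_t = √[μ(2/r − 1/a_t)] = 0.2288 km/s.
Δv₁ = |v_t − v_c| = |0.2288 − 0.4699| = 0.2411 km/s.

Δv₁ = 0.241 km/s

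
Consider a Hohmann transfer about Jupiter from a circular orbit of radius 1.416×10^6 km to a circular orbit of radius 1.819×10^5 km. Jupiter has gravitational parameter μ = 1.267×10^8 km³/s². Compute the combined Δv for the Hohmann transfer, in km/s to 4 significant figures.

Δv = 13.69 km/s

Transfer-ellipse semi-major axis a_t = (r₁ + r₂)/2 = (1.416×10^6 + 1.819×10^5)/2 = 7.9895×10^5 km.
At r₁ the circular-orbit speed is v₁ = √(μ/r₁) = 9.459 km/s.
On the transfer ellipse at r₁, vis-viva equation gives v_a = √[μ(2/r₁ − 1/a_t)] = 4.513 km/s.
First burn Δv₁ = |v_a − v₁| = 4.946 km/s.
At r₂, v₂ = √(μ/r₂) = 26.392 km/s.
Transfer-orbit speed at r₂: v_p = √[μ(2/r₂ − 1/a_t)] = 35.135 km/s.
Second burn Δv₂ = |v₂ − v_p| = 8.743 km/s.
Total Δv = Δv₁ + Δv₂ = 13.69 km/s.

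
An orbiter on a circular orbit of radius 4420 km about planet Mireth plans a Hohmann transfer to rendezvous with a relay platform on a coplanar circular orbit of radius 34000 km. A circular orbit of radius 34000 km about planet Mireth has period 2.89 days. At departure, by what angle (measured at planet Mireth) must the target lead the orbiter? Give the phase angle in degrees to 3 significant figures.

φ = 104°

From Kepler's third law T² = 4π²r³/μ at r = 34000 km, T = 2.89 days = 2.89 × 86400 s = 2.49696×10^5 s: μ = 4π²r³/T² = 24887.0 km³/s².
The Hohmann ellipse has a_t = (r₁ + r₂)/2 = 19210 km.
Transfer time t = π√(a_t³/μ) = 53022 s.
Target angular speed ω₂ = √(μ/r₂³) = 2.5163×10^-5 rad/s.
Angle swept by the target during transfer: ω₂·t = 1.3342 rad = 76.44°.
Arrival is 180° from departure on the ellipse, so φ = 180° − 76.44° = 104°.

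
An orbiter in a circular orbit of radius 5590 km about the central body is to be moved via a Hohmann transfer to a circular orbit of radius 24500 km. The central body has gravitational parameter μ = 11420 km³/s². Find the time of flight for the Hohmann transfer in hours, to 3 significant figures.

t = 15.1 hours

Transfer-ellipse semi-major axis a_t = (r₁ + r₂)/2 = (5590 + 24500)/2 = 15045 km.
Half the transfer-orbit period gives t = π√(a_t³/μ) = 54250 s.
Converting: 54250 s ÷ 3600 s/hour = 15.1 hours.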